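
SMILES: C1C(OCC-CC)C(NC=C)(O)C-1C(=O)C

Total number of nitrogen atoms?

1

The symbol for nitrogen appears 1 time in the SMILES.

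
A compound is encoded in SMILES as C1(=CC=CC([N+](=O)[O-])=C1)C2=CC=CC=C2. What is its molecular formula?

C12H9NO2

Heavy atoms from the SMILES: 12 C, 1 N, 2 O.
Implicit hydrogens by atom environment:
  9 × C (aromatic): 1 H each → 9
  3 × C (aromatic): no H
  1 × N (charge +1): no H
  1 × O: no H
  1 × O (charge -1): no H
  Total hydrogens = 9.
Molecular formula: C12H9NO2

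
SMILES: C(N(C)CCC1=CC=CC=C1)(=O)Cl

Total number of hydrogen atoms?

12

Hydrogens are implicit in SMILES; fill each atom to its normal valence:
  5 × C (aromatic): 1 H each → 5
  2 × C: 2 H each → 4
  1 × C: 3 H
  1 × C: no H
  1 × C (aromatic): no H
  1 × Cl: no H
  1 × N: no H
  1 × O: no H
  Total hydrogens = 12.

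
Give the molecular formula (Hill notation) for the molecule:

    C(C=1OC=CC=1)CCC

C8H12O

Heavy atoms from the SMILES: 8 C, 1 O.
Implicit hydrogens by atom environment:
  3 × C: 2 H each → 6
  3 × C (aromatic): 1 H each → 3
  1 × C: 3 H
  1 × C (aromatic): no H
  1 × O (aromatic): no H
  Total hydrogens = 12.
Molecular formula: C8H12O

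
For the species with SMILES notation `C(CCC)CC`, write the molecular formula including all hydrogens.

Heavy atoms from the SMILES: 6 C.
Implicit hydrogens by atom environment:
  4 × C: 2 H each → 8
  2 × C: 3 H each → 6
  Total hydrogens = 14.
Molecular formula: C6H14

C6H14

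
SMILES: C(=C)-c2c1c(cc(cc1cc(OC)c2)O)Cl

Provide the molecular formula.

Heavy atoms from the SMILES: 13 C, 1 Cl, 2 O.
Implicit hydrogens by atom environment:
  6 × C (aromatic): no H
  4 × C (aromatic): 1 H each → 4
  1 × C: 3 H
  1 × C: 2 H
  1 × C: 1 H
  1 × Cl: no H
  1 × O: 1 H
  1 × O: no H
  Total hydrogens = 11.
Molecular formula: C13H11ClO2

C13H11ClO2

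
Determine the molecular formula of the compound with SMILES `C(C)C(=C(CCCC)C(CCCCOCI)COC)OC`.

Heavy atoms from the SMILES: 17 C, 1 I, 3 O.
Implicit hydrogens by atom environment:
  10 × C: 2 H each → 20
  4 × C: 3 H each → 12
  3 × O: no H
  2 × C: no H
  1 × C: 1 H
  1 × I: no H
  Total hydrogens = 33.
Molecular formula: C17H33IO3

C17H33IO3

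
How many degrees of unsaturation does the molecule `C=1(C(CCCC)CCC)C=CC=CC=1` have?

Molecular formula from the SMILES: C14H22.
DoU = (2C + 2 + N − H − X)/2 = (2·14 + 2 + 0 − 22 − 0)/2 = 8/2 = 4.
(Structurally: 1 ring(s) + 3 π bond(s) = 4.)

4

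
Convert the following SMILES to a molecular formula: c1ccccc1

Heavy atoms from the SMILES: 6 C.
Implicit hydrogens by atom environment:
  6 × C (aromatic): 1 H each → 6
  Total hydrogens = 6.
Molecular formula: C6H6

C6H6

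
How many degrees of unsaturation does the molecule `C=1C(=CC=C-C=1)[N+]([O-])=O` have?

5

Molecular formula from the SMILES: C6H5NO2.
DoU = (2C + 2 + N − H − X)/2 = (2·6 + 2 + 1 − 5 − 0)/2 = 10/2 = 5.
(Structurally: 1 ring(s) + 4 π bond(s) = 5.)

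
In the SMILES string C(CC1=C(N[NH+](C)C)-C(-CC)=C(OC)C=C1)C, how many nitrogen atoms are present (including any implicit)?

The symbol for nitrogen appears 2 times in the SMILES.

2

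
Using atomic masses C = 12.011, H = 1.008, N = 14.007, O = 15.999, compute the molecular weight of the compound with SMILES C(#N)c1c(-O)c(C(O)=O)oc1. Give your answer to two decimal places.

Molecular formula: C6H3NO4.
M = 6×12.011 + 3×1.008 + 1×14.007 + 4×15.999 = 153.09 g/mol.

153.09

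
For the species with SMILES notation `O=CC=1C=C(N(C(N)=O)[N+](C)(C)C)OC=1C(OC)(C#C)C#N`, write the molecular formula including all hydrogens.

Heavy atoms from the SMILES: 14 C, 4 N, 4 O.
Implicit hydrogens by atom environment:
  4 × C: 3 H each → 12
  4 × C: no H
  3 × C (aromatic): no H
  3 × O: no H
  2 × C: 1 H each → 2
  2 × N: no H
  1 × C (aromatic): 1 H
  1 × N: 2 H
  1 × N (charge +1): no H
  1 × O (aromatic): no H
  Total hydrogens = 17.
Net charge +1.
Molecular formula: C14H17N4O4+

C14H17N4O4+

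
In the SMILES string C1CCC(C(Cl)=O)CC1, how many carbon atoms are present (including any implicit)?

7

The symbol for carbon appears 7 times in the SMILES. (Cl is a single chlorine, not C + l.)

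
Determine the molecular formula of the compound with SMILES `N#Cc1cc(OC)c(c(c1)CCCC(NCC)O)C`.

Heavy atoms from the SMILES: 15 C, 2 N, 2 O.
Implicit hydrogens by atom environment:
  4 × C: 2 H each → 8
  4 × C (aromatic): no H
  3 × C: 3 H each → 9
  2 × C (aromatic): 1 H each → 2
  1 × C: 1 H
  1 × C: no H
  1 × N: 1 H
  1 × N: no H
  1 × O: 1 H
  1 × O: no H
  Total hydrogens = 22.
Molecular formula: C15H22N2O2

C15H22N2O2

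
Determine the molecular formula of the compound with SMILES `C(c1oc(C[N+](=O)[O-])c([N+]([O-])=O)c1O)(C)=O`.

C7H6N2O7

Heavy atoms from the SMILES: 7 C, 2 N, 7 O.
Implicit hydrogens by atom environment:
  4 × C (aromatic): no H
  3 × O: no H
  2 × N (charge +1): no H
  2 × O (charge -1): no H
  1 × C: 3 H
  1 × C: 2 H
  1 × C: no H
  1 × O: 1 H
  1 × O (aromatic): no H
  Total hydrogens = 6.
Molecular formula: C7H6N2O7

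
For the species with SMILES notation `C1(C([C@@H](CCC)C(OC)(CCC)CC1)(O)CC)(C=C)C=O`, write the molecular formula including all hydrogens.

Heavy atoms from the SMILES: 18 C, 3 O.
Implicit hydrogens by atom environment:
  8 × C: 2 H each → 16
  4 × C: 3 H each → 12
  3 × C: 1 H each → 3
  3 × C: no H
  2 × O: no H
  1 × O: 1 H
  Total hydrogens = 32.
Molecular formula: C18H32O3

C18H32O3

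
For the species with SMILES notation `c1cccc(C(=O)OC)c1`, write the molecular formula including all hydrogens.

Heavy atoms from the SMILES: 8 C, 2 O.
Implicit hydrogens by atom environment:
  5 × C (aromatic): 1 H each → 5
  2 × O: no H
  1 × C: 3 H
  1 × C (aromatic): no H
  1 × C: no H
  Total hydrogens = 8.
Molecular formula: C8H8O2

C8H8O2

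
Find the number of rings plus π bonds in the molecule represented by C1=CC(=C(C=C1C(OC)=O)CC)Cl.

5

Molecular formula from the SMILES: C10H11ClO2.
DoU = (2C + 2 + N − H − X)/2 = (2·10 + 2 + 0 − 11 − 1)/2 = 10/2 = 5.
(Structurally: 1 ring(s) + 4 π bond(s) = 5.)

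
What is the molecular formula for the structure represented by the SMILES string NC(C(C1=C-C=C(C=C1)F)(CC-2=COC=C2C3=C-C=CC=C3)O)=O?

C19H16FNO3

Heavy atoms from the SMILES: 19 C, 1 F, 1 N, 3 O.
Implicit hydrogens by atom environment:
  11 × C (aromatic): 1 H each → 11
  5 × C (aromatic): no H
  2 × C: no H
  1 × C: 2 H
  1 × F: no H
  1 × N: 2 H
  1 × O: 1 H
  1 × O (aromatic): no H
  1 × O: no H
  Total hydrogens = 16.
Molecular formula: C19H16FNO3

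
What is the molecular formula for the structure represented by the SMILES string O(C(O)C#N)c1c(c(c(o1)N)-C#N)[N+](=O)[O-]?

Heavy atoms from the SMILES: 7 C, 4 N, 5 O.
Implicit hydrogens by atom environment:
  4 × C (aromatic): no H
  2 × C: no H
  2 × N: no H
  2 × O: no H
  1 × C: 1 H
  1 × N: 2 H
  1 × N (charge +1): no H
  1 × O: 1 H
  1 × O (aromatic): no H
  1 × O (charge -1): no H
  Total hydrogens = 4.
Molecular formula: C7H4N4O5

C7H4N4O5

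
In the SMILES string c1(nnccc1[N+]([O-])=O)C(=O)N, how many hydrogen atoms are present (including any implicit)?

4

Hydrogens are implicit in SMILES; fill each atom to its normal valence:
  2 × C (aromatic): 1 H each → 2
  2 × C (aromatic): no H
  2 × N (aromatic): no H
  2 × O: no H
  1 × C: no H
  1 × N: 2 H
  1 × N (charge +1): no H
  1 × O (charge -1): no H
  Total hydrogens = 4.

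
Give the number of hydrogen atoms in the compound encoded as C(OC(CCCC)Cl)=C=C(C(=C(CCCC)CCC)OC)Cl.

30

Hydrogens are implicit in SMILES; fill each atom to its normal valence:
  8 × C: 2 H each → 16
  4 × C: 3 H each → 12
  4 × C: no H
  2 × C: 1 H each → 2
  2 × Cl: no H
  2 × O: no H
  Total hydrogens = 30.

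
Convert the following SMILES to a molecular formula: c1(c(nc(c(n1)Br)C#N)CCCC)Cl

C9H9BrClN3

Heavy atoms from the SMILES: 1 Br, 9 C, 1 Cl, 3 N.
Implicit hydrogens by atom environment:
  4 × C (aromatic): no H
  3 × C: 2 H each → 6
  2 × N (aromatic): no H
  1 × Br: no H
  1 × C: 3 H
  1 × C: no H
  1 × Cl: no H
  1 × N: no H
  Total hydrogens = 9.
Molecular formula: C9H9BrClN3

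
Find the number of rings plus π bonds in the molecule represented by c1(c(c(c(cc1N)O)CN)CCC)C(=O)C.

5

Molecular formula from the SMILES: C12H18N2O2.
DoU = (2C + 2 + N − H − X)/2 = (2·12 + 2 + 2 − 18 − 0)/2 = 10/2 = 5.
(Structurally: 1 ring(s) + 4 π bond(s) = 5.)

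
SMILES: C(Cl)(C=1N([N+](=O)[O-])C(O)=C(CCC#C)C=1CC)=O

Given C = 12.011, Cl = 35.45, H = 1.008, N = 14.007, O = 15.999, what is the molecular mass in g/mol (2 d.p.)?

270.67

Molecular formula: C11H11ClN2O4.
M = 11×12.011 + 1×35.45 + 11×1.008 + 2×14.007 + 4×15.999 = 270.67 g/mol.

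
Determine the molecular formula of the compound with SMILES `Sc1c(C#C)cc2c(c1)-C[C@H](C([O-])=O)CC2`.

Heavy atoms from the SMILES: 13 C, 2 O, 1 S.
Implicit hydrogens by atom environment:
  4 × C (aromatic): no H
  3 × C: 2 H each → 6
  2 × C (aromatic): 1 H each → 2
  2 × C: 1 H each → 2
  2 × C: no H
  1 × O: no H
  1 × O (charge -1): no H
  1 × S: 1 H
  Total hydrogens = 11.
Net charge -1.
Molecular formula: C13H11O2S-

C13H11O2S-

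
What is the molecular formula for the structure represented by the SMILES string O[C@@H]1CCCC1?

C5H10O

Heavy atoms from the SMILES: 5 C, 1 O.
Implicit hydrogens by atom environment:
  4 × C: 2 H each → 8
  1 × C: 1 H
  1 × O: 1 H
  Total hydrogens = 10.
Molecular formula: C5H10O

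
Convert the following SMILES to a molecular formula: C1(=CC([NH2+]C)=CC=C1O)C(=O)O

Heavy atoms from the SMILES: 8 C, 1 N, 3 O.
Implicit hydrogens by atom environment:
  3 × C (aromatic): 1 H each → 3
  3 × C (aromatic): no H
  2 × O: 1 H each → 2
  1 × C: 3 H
  1 × C: no H
  1 × N (charge +1): 2 H
  1 × O: no H
  Total hydrogens = 10.
Net charge +1.
Molecular formula: C8H10NO3+

C8H10NO3+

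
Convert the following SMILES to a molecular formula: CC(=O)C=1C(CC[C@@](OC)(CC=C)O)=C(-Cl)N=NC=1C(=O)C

Heavy atoms from the SMILES: 15 C, 1 Cl, 2 N, 4 O.
Implicit hydrogens by atom environment:
  4 × C: 2 H each → 8
  4 × C (aromatic): no H
  3 × C: 3 H each → 9
  3 × C: no H
  3 × O: no H
  2 × N (aromatic): no H
  1 × C: 1 H
  1 × Cl: no H
  1 × O: 1 H
  Total hydrogens = 19.
Molecular formula: C15H19ClN2O4

C15H19ClN2O4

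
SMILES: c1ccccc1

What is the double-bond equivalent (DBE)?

Molecular formula from the SMILES: C6H6.
DoU = (2C + 2 + N − H − X)/2 = (2·6 + 2 + 0 − 6 − 0)/2 = 8/2 = 4.
(Structurally: 1 ring(s) + 3 π bond(s) = 4.)

4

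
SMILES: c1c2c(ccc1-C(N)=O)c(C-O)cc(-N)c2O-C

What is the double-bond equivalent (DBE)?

Molecular formula from the SMILES: C13H14N2O3.
DoU = (2C + 2 + N − H − X)/2 = (2·13 + 2 + 2 − 14 − 0)/2 = 16/2 = 8.
(Structurally: 2 ring(s) + 6 π bond(s) = 8.)

8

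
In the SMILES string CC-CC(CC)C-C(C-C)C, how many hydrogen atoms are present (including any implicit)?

24

Hydrogens are implicit in SMILES; fill each atom to its normal valence:
  5 × C: 2 H each → 10
  4 × C: 3 H each → 12
  2 × C: 1 H each → 2
  Total hydrogens = 24.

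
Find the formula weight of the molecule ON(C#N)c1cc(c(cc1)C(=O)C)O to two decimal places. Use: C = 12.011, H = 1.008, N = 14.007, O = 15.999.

Molecular formula: C9H8N2O3.
M = 9×12.011 + 8×1.008 + 2×14.007 + 3×15.999 = 192.17 g/mol.

192.17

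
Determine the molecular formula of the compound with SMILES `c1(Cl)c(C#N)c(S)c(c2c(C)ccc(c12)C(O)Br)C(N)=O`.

C14H10BrClN2O2S

Heavy atoms from the SMILES: 1 Br, 14 C, 1 Cl, 2 N, 2 O, 1 S.
Implicit hydrogens by atom environment:
  8 × C (aromatic): no H
  2 × C (aromatic): 1 H each → 2
  2 × C: no H
  1 × Br: no H
  1 × C: 3 H
  1 × C: 1 H
  1 × Cl: no H
  1 × N: 2 H
  1 × N: no H
  1 × O: 1 H
  1 × O: no H
  1 × S: 1 H
  Total hydrogens = 10.
Molecular formula: C14H10BrClN2O2S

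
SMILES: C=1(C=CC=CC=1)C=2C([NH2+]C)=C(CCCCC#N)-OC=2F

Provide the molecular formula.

Heavy atoms from the SMILES: 16 C, 1 F, 2 N, 1 O.
Implicit hydrogens by atom environment:
  5 × C (aromatic): 1 H each → 5
  5 × C (aromatic): no H
  4 × C: 2 H each → 8
  1 × C: 3 H
  1 × C: no H
  1 × F: no H
  1 × N (charge +1): 2 H
  1 × N: no H
  1 × O (aromatic): no H
  Total hydrogens = 18.
Net charge +1.
Molecular formula: C16H18FN2O+

C16H18FN2O+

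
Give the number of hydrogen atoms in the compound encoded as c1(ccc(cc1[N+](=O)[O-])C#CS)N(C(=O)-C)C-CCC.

Hydrogens are implicit in SMILES; fill each atom to its normal valence:
  3 × C: 2 H each → 6
  3 × C (aromatic): 1 H each → 3
  3 × C (aromatic): no H
  3 × C: no H
  2 × C: 3 H each → 6
  2 × O: no H
  1 × N (charge +1): no H
  1 × N: no H
  1 × O (charge -1): no H
  1 × S: 1 H
  Total hydrogens = 16.

16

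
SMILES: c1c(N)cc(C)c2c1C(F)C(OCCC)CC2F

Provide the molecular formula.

C14H19F2NO

Heavy atoms from the SMILES: 14 C, 2 F, 1 N, 1 O.
Implicit hydrogens by atom environment:
  4 × C (aromatic): no H
  3 × C: 2 H each → 6
  3 × C: 1 H each → 3
  2 × C: 3 H each → 6
  2 × C (aromatic): 1 H each → 2
  2 × F: no H
  1 × N: 2 H
  1 × O: no H
  Total hydrogens = 19.
Molecular formula: C14H19F2NO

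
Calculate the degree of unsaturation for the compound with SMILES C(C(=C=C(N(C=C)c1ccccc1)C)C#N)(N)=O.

10

Molecular formula from the SMILES: C14H13N3O.
DoU = (2C + 2 + N − H − X)/2 = (2·14 + 2 + 3 − 13 − 0)/2 = 20/2 = 10.
(Structurally: 1 ring(s) + 9 π bond(s) = 10.)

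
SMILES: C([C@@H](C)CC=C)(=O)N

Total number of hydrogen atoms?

Hydrogens are implicit in SMILES; fill each atom to its normal valence:
  2 × C: 2 H each → 4
  2 × C: 1 H each → 2
  1 × C: 3 H
  1 × C: no H
  1 × N: 2 H
  1 × O: no H
  Total hydrogens = 11.

11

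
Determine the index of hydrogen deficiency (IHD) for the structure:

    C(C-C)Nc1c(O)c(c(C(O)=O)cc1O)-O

Molecular formula from the SMILES: C10H13NO5.
DoU = (2C + 2 + N − H − X)/2 = (2·10 + 2 + 1 − 13 − 0)/2 = 10/2 = 5.
(Structurally: 1 ring(s) + 4 π bond(s) = 5.)

5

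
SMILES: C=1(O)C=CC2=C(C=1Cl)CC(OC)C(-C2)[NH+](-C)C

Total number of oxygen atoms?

2

The symbol for oxygen appears 2 times in the SMILES.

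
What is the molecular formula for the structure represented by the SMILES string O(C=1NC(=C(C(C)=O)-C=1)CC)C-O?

C9H13NO3

Heavy atoms from the SMILES: 9 C, 1 N, 3 O.
Implicit hydrogens by atom environment:
  3 × C (aromatic): no H
  2 × C: 3 H each → 6
  2 × C: 2 H each → 4
  2 × O: no H
  1 × C (aromatic): 1 H
  1 × C: no H
  1 × N (aromatic): 1 H
  1 × O: 1 H
  Total hydrogens = 13.
Molecular formula: C9H13NO3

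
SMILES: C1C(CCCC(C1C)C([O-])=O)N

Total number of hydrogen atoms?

Hydrogens are implicit in SMILES; fill each atom to its normal valence:
  4 × C: 2 H each → 8
  3 × C: 1 H each → 3
  1 × C: 3 H
  1 × C: no H
  1 × N: 2 H
  1 × O: no H
  1 × O (charge -1): no H
  Total hydrogens = 16.

16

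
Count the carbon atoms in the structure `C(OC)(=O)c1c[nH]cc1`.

The symbol for carbon appears 6 times in the SMILES. Lowercase c denotes aromatic carbon and counts toward C.

6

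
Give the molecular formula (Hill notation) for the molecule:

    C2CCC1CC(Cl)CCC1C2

Heavy atoms from the SMILES: 10 C, 1 Cl.
Implicit hydrogens by atom environment:
  7 × C: 2 H each → 14
  3 × C: 1 H each → 3
  1 × Cl: no H
  Total hydrogens = 17.
Molecular formula: C10H17Cl

C10H17Cl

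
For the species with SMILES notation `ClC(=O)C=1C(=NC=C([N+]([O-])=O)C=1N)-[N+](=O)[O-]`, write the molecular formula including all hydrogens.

C6H3ClN4O5

Heavy atoms from the SMILES: 6 C, 1 Cl, 4 N, 5 O.
Implicit hydrogens by atom environment:
  4 × C (aromatic): no H
  3 × O: no H
  2 × N (charge +1): no H
  2 × O (charge -1): no H
  1 × C (aromatic): 1 H
  1 × C: no H
  1 × Cl: no H
  1 × N: 2 H
  1 × N (aromatic): no H
  Total hydrogens = 3.
Molecular formula: C6H3ClN4O5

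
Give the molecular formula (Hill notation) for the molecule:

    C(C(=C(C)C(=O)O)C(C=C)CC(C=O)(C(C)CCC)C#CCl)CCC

Heavy atoms from the SMILES: 21 C, 1 Cl, 3 O.
Implicit hydrogens by atom environment:
  7 × C: 2 H each → 14
  6 × C: no H
  4 × C: 3 H each → 12
  4 × C: 1 H each → 4
  2 × O: no H
  1 × Cl: no H
  1 × O: 1 H
  Total hydrogens = 31.
Molecular formula: C21H31ClO3

C21H31ClO3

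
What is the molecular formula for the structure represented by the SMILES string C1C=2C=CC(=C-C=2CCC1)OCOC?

C12H16O2

Heavy atoms from the SMILES: 12 C, 2 O.
Implicit hydrogens by atom environment:
  5 × C: 2 H each → 10
  3 × C (aromatic): 1 H each → 3
  3 × C (aromatic): no H
  2 × O: no H
  1 × C: 3 H
  Total hydrogens = 16.
Molecular formula: C12H16O2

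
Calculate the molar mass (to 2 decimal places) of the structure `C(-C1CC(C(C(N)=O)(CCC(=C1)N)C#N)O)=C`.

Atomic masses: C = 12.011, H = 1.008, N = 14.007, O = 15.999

Molecular formula: C12H17N3O2.
M = 12×12.011 + 17×1.008 + 3×14.007 + 2×15.999 = 235.29 g/mol.

235.29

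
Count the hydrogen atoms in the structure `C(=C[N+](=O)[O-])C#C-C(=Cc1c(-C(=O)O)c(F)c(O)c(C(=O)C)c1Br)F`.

Hydrogens are implicit in SMILES; fill each atom to its normal valence:
  6 × C (aromatic): no H
  5 × C: no H
  3 × C: 1 H each → 3
  3 × O: no H
  2 × F: no H
  2 × O: 1 H each → 2
  1 × Br: no H
  1 × C: 3 H
  1 × N (charge +1): no H
  1 × O (charge -1): no H
  Total hydrogens = 8.

8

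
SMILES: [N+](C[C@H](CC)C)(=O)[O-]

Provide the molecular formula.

Heavy atoms from the SMILES: 5 C, 1 N, 2 O.
Implicit hydrogens by atom environment:
  2 × C: 3 H each → 6
  2 × C: 2 H each → 4
  1 × C: 1 H
  1 × N (charge +1): no H
  1 × O: no H
  1 × O (charge -1): no H
  Total hydrogens = 11.
Molecular formula: C5H11NO2

C5H11NO2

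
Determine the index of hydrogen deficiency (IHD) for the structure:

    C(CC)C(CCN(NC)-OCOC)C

Molecular formula from the SMILES: C10H24N2O2.
DoU = (2C + 2 + N − H − X)/2 = (2·10 + 2 + 2 − 24 − 0)/2 = 0/2 = 0.
(Structurally: 0 ring(s) + 0 π bond(s) = 0.)

0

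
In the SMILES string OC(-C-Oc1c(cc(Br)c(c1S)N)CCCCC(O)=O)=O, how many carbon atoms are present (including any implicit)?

13

The symbol for carbon appears 13 times in the SMILES. Lowercase c denotes aromatic carbon and counts toward C.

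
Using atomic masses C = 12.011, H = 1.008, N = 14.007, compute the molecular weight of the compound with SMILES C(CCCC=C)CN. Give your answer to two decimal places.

113.20

Molecular formula: C7H15N.
M = 7×12.011 + 15×1.008 + 1×14.007 = 113.20 g/mol.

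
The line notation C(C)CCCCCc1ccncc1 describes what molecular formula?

C12H19N

Heavy atoms from the SMILES: 12 C, 1 N.
Implicit hydrogens by atom environment:
  6 × C: 2 H each → 12
  4 × C (aromatic): 1 H each → 4
  1 × C: 3 H
  1 × C (aromatic): no H
  1 × N (aromatic): no H
  Total hydrogens = 19.
Molecular formula: C12H19N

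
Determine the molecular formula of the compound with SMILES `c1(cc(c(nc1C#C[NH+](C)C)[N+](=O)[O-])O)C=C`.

C11H12N3O3+

Heavy atoms from the SMILES: 11 C, 3 N, 3 O.
Implicit hydrogens by atom environment:
  4 × C (aromatic): no H
  2 × C: 3 H each → 6
  2 × C: no H
  1 × C: 2 H
  1 × C (aromatic): 1 H
  1 × C: 1 H
  1 × N (charge +1): 1 H
  1 × N (aromatic): no H
  1 × N (charge +1): no H
  1 × O: 1 H
  1 × O: no H
  1 × O (charge -1): no H
  Total hydrogens = 12.
Net charge +1.
Molecular formula: C11H12N3O3+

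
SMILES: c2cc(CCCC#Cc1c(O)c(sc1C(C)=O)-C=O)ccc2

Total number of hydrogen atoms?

16

Hydrogens are implicit in SMILES; fill each atom to its normal valence:
  5 × C (aromatic): 1 H each → 5
  5 × C (aromatic): no H
  3 × C: 2 H each → 6
  3 × C: no H
  2 × O: no H
  1 × C: 3 H
  1 × C: 1 H
  1 × O: 1 H
  1 × S (aromatic): no H
  Total hydrogens = 16.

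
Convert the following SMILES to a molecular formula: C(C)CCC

Heavy atoms from the SMILES: 5 C.
Implicit hydrogens by atom environment:
  3 × C: 2 H each → 6
  2 × C: 3 H each → 6
  Total hydrogens = 12.
Molecular formula: C5H12

C5H12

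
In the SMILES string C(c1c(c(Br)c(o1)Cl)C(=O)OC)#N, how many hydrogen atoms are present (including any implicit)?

3

Hydrogens are implicit in SMILES; fill each atom to its normal valence:
  4 × C (aromatic): no H
  2 × C: no H
  2 × O: no H
  1 × Br: no H
  1 × C: 3 H
  1 × Cl: no H
  1 × N: no H
  1 × O (aromatic): no H
  Total hydrogens = 3.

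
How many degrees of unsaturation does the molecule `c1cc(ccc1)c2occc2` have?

Molecular formula from the SMILES: C10H8O.
DoU = (2C + 2 + N − H − X)/2 = (2·10 + 2 + 0 − 8 − 0)/2 = 14/2 = 7.
(Structurally: 2 ring(s) + 5 π bond(s) = 7.)

7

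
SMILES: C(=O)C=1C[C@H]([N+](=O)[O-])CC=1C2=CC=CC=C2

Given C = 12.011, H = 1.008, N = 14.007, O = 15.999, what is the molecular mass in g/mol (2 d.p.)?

Molecular formula: C12H11NO3.
M = 12×12.011 + 11×1.008 + 1×14.007 + 3×15.999 = 217.22 g/mol.

217.22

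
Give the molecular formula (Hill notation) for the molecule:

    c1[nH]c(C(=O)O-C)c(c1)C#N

Heavy atoms from the SMILES: 7 C, 2 N, 2 O.
Implicit hydrogens by atom environment:
  2 × C (aromatic): 1 H each → 2
  2 × C (aromatic): no H
  2 × C: no H
  2 × O: no H
  1 × C: 3 H
  1 × N (aromatic): 1 H
  1 × N: no H
  Total hydrogens = 6.
Molecular formula: C7H6N2O2

C7H6N2O2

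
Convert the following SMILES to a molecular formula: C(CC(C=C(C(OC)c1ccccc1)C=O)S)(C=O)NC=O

C16H19NO4S

Heavy atoms from the SMILES: 16 C, 1 N, 4 O, 1 S.
Implicit hydrogens by atom environment:
  7 × C: 1 H each → 7
  5 × C (aromatic): 1 H each → 5
  4 × O: no H
  1 × C: 3 H
  1 × C: 2 H
  1 × C: no H
  1 × C (aromatic): no H
  1 × N: 1 H
  1 × S: 1 H
  Total hydrogens = 19.
Molecular formula: C16H19NO4S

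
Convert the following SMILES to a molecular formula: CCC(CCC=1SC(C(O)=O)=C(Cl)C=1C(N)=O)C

C12H16ClNO3S

Heavy atoms from the SMILES: 12 C, 1 Cl, 1 N, 3 O, 1 S.
Implicit hydrogens by atom environment:
  4 × C (aromatic): no H
  3 × C: 2 H each → 6
  2 × C: 3 H each → 6
  2 × C: no H
  2 × O: no H
  1 × C: 1 H
  1 × Cl: no H
  1 × N: 2 H
  1 × O: 1 H
  1 × S (aromatic): no H
  Total hydrogens = 16.
Molecular formula: C12H16ClNO3S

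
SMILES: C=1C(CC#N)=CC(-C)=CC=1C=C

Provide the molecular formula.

Heavy atoms from the SMILES: 11 C, 1 N.
Implicit hydrogens by atom environment:
  3 × C (aromatic): 1 H each → 3
  3 × C (aromatic): no H
  2 × C: 2 H each → 4
  1 × C: 3 H
  1 × C: 1 H
  1 × C: no H
  1 × N: no H
  Total hydrogens = 11.
Molecular formula: C11H11N

C11H11N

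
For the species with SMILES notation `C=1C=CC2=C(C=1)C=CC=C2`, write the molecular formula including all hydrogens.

C10H8

Heavy atoms from the SMILES: 10 C.
Implicit hydrogens by atom environment:
  8 × C (aromatic): 1 H each → 8
  2 × C (aromatic): no H
  Total hydrogens = 8.
Molecular formula: C10H8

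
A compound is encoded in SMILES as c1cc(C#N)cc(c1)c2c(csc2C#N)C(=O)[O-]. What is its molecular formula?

C13H5N2O2S-

Heavy atoms from the SMILES: 13 C, 2 N, 2 O, 1 S.
Implicit hydrogens by atom environment:
  5 × C (aromatic): 1 H each → 5
  5 × C (aromatic): no H
  3 × C: no H
  2 × N: no H
  1 × O: no H
  1 × O (charge -1): no H
  1 × S (aromatic): no H
  Total hydrogens = 5.
Net charge -1.
Molecular formula: C13H5N2O2S-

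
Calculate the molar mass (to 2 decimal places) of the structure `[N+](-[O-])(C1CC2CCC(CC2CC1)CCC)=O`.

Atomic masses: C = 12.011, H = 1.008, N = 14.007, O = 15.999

225.33

Molecular formula: C13H23NO2.
M = 13×12.011 + 23×1.008 + 1×14.007 + 2×15.999 = 225.33 g/mol.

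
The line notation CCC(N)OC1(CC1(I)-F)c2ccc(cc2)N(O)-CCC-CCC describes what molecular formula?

Heavy atoms from the SMILES: 18 C, 1 F, 1 I, 2 N, 2 O.
Implicit hydrogens by atom environment:
  7 × C: 2 H each → 14
  4 × C (aromatic): 1 H each → 4
  2 × C: 3 H each → 6
  2 × C: no H
  2 × C (aromatic): no H
  1 × C: 1 H
  1 × F: no H
  1 × I: no H
  1 × N: 2 H
  1 × N: no H
  1 × O: 1 H
  1 × O: no H
  Total hydrogens = 28.
Molecular formula: C18H28FIN2O2

C18H28FIN2O2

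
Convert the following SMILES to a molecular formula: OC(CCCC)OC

Heavy atoms from the SMILES: 6 C, 2 O.
Implicit hydrogens by atom environment:
  3 × C: 2 H each → 6
  2 × C: 3 H each → 6
  1 × C: 1 H
  1 × O: 1 H
  1 × O: no H
  Total hydrogens = 14.
Molecular formula: C6H14O2

C6H14O2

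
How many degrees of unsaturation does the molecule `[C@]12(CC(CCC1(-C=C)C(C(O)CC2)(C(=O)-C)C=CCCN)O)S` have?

Molecular formula from the SMILES: C18H29NO3S.
DoU = (2C + 2 + N − H − X)/2 = (2·18 + 2 + 1 − 29 − 0)/2 = 10/2 = 5.
(Structurally: 2 ring(s) + 3 π bond(s) = 5.)

5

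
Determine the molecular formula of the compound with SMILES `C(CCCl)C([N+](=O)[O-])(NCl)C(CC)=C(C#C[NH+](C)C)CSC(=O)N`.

C14H23Cl2N4O3S+

Heavy atoms from the SMILES: 14 C, 2 Cl, 4 N, 3 O, 1 S.
Implicit hydrogens by atom environment:
  6 × C: no H
  5 × C: 2 H each → 10
  3 × C: 3 H each → 9
  2 × Cl: no H
  2 × O: no H
  1 × N: 2 H
  1 × N: 1 H
  1 × N (charge +1): 1 H
  1 × N (charge +1): no H
  1 × O (charge -1): no H
  1 × S: no H
  Total hydrogens = 23.
Net charge +1.
Molecular formula: C14H23Cl2N4O3S+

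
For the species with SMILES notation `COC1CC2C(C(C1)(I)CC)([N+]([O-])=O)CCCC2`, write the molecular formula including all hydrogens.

C13H22INO3

Heavy atoms from the SMILES: 13 C, 1 I, 1 N, 3 O.
Implicit hydrogens by atom environment:
  7 × C: 2 H each → 14
  2 × C: 3 H each → 6
  2 × C: 1 H each → 2
  2 × C: no H
  2 × O: no H
  1 × I: no H
  1 × N (charge +1): no H
  1 × O (charge -1): no H
  Total hydrogens = 22.
Molecular formula: C13H22INO3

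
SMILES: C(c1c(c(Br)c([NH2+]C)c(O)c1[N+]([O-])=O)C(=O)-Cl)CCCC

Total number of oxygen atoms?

4

The symbol for oxygen appears 4 times in the SMILES.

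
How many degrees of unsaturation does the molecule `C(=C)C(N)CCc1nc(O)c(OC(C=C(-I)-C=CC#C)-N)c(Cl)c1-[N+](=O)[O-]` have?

10

Molecular formula from the SMILES: C17H18ClIN4O4.
DoU = (2C + 2 + N − H − X)/2 = (2·17 + 2 + 4 − 18 − 2)/2 = 20/2 = 10.
(Structurally: 1 ring(s) + 9 π bond(s) = 10.)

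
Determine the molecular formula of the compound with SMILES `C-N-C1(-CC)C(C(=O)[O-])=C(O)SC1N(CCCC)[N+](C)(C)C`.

Heavy atoms from the SMILES: 15 C, 3 N, 3 O, 1 S.
Implicit hydrogens by atom environment:
  6 × C: 3 H each → 18
  4 × C: 2 H each → 8
  4 × C: no H
  1 × C: 1 H
  1 × N: 1 H
  1 × N: no H
  1 × N (charge +1): no H
  1 × O: 1 H
  1 × O: no H
  1 × O (charge -1): no H
  1 × S: no H
  Total hydrogens = 29.
Molecular formula: C15H29N3O3S

C15H29N3O3S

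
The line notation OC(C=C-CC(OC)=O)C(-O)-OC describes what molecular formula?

Heavy atoms from the SMILES: 8 C, 5 O.
Implicit hydrogens by atom environment:
  4 × C: 1 H each → 4
  3 × O: no H
  2 × C: 3 H each → 6
  2 × O: 1 H each → 2
  1 × C: 2 H
  1 × C: no H
  Total hydrogens = 14.
Molecular formula: C8H14O5

C8H14O5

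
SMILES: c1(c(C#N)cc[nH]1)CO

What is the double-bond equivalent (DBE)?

5

Molecular formula from the SMILES: C6H6N2O.
DoU = (2C + 2 + N − H − X)/2 = (2·6 + 2 + 2 − 6 − 0)/2 = 10/2 = 5.
(Structurally: 1 ring(s) + 4 π bond(s) = 5.)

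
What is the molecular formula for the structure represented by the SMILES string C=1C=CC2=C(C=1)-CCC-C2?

Heavy atoms from the SMILES: 10 C.
Implicit hydrogens by atom environment:
  4 × C: 2 H each → 8
  4 × C (aromatic): 1 H each → 4
  2 × C (aromatic): no H
  Total hydrogens = 12.
Molecular formula: C10H12

C10H12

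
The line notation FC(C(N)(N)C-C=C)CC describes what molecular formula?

Heavy atoms from the SMILES: 7 C, 1 F, 2 N.
Implicit hydrogens by atom environment:
  3 × C: 2 H each → 6
  2 × C: 1 H each → 2
  2 × N: 2 H each → 4
  1 × C: 3 H
  1 × C: no H
  1 × F: no H
  Total hydrogens = 15.
Molecular formula: C7H15FN2

C7H15FN2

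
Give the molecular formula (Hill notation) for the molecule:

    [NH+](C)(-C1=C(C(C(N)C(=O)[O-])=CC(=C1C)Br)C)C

C12H17BrN2O2

Heavy atoms from the SMILES: 1 Br, 12 C, 2 N, 2 O.
Implicit hydrogens by atom environment:
  5 × C (aromatic): no H
  4 × C: 3 H each → 12
  1 × Br: no H
  1 × C (aromatic): 1 H
  1 × C: 1 H
  1 × C: no H
  1 × N: 2 H
  1 × N (charge +1): 1 H
  1 × O: no H
  1 × O (charge -1): no H
  Total hydrogens = 17.
Molecular formula: C12H17BrN2O2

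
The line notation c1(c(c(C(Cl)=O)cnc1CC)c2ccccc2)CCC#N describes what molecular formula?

C17H15ClN2O

Heavy atoms from the SMILES: 17 C, 1 Cl, 2 N, 1 O.
Implicit hydrogens by atom environment:
  6 × C (aromatic): 1 H each → 6
  5 × C (aromatic): no H
  3 × C: 2 H each → 6
  2 × C: no H
  1 × C: 3 H
  1 × Cl: no H
  1 × N (aromatic): no H
  1 × N: no H
  1 × O: no H
  Total hydrogens = 15.
Molecular formula: C17H15ClN2O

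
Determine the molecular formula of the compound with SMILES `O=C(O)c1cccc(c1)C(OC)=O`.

C9H8O4

Heavy atoms from the SMILES: 9 C, 4 O.
Implicit hydrogens by atom environment:
  4 × C (aromatic): 1 H each → 4
  3 × O: no H
  2 × C (aromatic): no H
  2 × C: no H
  1 × C: 3 H
  1 × O: 1 H
  Total hydrogens = 8.
Molecular formula: C9H8O4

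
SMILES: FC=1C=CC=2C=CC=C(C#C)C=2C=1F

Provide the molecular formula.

Heavy atoms from the SMILES: 12 C, 2 F.
Implicit hydrogens by atom environment:
  5 × C (aromatic): 1 H each → 5
  5 × C (aromatic): no H
  2 × F: no H
  1 × C: 1 H
  1 × C: no H
  Total hydrogens = 6.
Molecular formula: C12H6F2

C12H6F2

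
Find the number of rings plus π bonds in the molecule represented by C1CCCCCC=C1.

Molecular formula from the SMILES: C8H14.
DoU = (2C + 2 + N − H − X)/2 = (2·8 + 2 + 0 − 14 − 0)/2 = 4/2 = 2.
(Structurally: 1 ring(s) + 1 π bond(s) = 2.)

2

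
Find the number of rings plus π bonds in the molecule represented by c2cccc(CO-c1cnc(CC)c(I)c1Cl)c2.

8

Molecular formula from the SMILES: C14H13ClINO.
DoU = (2C + 2 + N − H − X)/2 = (2·14 + 2 + 1 − 13 − 2)/2 = 16/2 = 8.
(Structurally: 2 ring(s) + 6 π bond(s) = 8.)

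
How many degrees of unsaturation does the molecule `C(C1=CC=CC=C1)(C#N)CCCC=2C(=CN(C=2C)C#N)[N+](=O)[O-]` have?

12

Molecular formula from the SMILES: C17H16N4O2.
DoU = (2C + 2 + N − H − X)/2 = (2·17 + 2 + 4 − 16 − 0)/2 = 24/2 = 12.
(Structurally: 2 ring(s) + 10 π bond(s) = 12.)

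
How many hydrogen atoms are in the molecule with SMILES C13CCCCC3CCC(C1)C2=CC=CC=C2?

22

Hydrogens are implicit in SMILES; fill each atom to its normal valence:
  7 × C: 2 H each → 14
  5 × C (aromatic): 1 H each → 5
  3 × C: 1 H each → 3
  1 × C (aromatic): no H
  Total hydrogens = 22.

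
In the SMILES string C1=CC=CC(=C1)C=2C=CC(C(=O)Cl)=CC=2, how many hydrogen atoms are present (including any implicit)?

9

Hydrogens are implicit in SMILES; fill each atom to its normal valence:
  9 × C (aromatic): 1 H each → 9
  3 × C (aromatic): no H
  1 × C: no H
  1 × Cl: no H
  1 × O: no H
  Total hydrogens = 9.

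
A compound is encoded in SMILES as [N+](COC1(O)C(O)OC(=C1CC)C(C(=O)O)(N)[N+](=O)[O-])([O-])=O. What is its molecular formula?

C9H13N3O10

Heavy atoms from the SMILES: 9 C, 3 N, 10 O.
Implicit hydrogens by atom environment:
  5 × C: no H
  5 × O: no H
  3 × O: 1 H each → 3
  2 × C: 2 H each → 4
  2 × N (charge +1): no H
  2 × O (charge -1): no H
  1 × C: 3 H
  1 × C: 1 H
  1 × N: 2 H
  Total hydrogens = 13.
Molecular formula: C9H13N3O10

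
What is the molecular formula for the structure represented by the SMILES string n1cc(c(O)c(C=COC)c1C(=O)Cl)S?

Heavy atoms from the SMILES: 9 C, 1 Cl, 1 N, 3 O, 1 S.
Implicit hydrogens by atom environment:
  4 × C (aromatic): no H
  2 × C: 1 H each → 2
  2 × O: no H
  1 × C: 3 H
  1 × C (aromatic): 1 H
  1 × C: no H
  1 × Cl: no H
  1 × N (aromatic): no H
  1 × O: 1 H
  1 × S: 1 H
  Total hydrogens = 8.
Molecular formula: C9H8ClNO3S

C9H8ClNO3S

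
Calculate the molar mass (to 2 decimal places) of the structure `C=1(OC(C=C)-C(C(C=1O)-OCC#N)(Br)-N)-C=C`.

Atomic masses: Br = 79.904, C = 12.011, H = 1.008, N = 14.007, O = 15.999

Molecular formula: C11H13BrN2O3.
M = 1×79.904 + 11×12.011 + 13×1.008 + 2×14.007 + 3×15.999 = 301.14 g/mol.

301.14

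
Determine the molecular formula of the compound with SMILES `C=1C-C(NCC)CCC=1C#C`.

C10H15N

Heavy atoms from the SMILES: 10 C, 1 N.
Implicit hydrogens by atom environment:
  4 × C: 2 H each → 8
  3 × C: 1 H each → 3
  2 × C: no H
  1 × C: 3 H
  1 × N: 1 H
  Total hydrogens = 15.
Molecular formula: C10H15N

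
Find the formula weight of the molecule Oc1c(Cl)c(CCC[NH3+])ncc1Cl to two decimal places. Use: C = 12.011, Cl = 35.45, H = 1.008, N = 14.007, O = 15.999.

Molecular formula: C8H11Cl2N2O+.
M = 8×12.011 + 2×35.45 + 11×1.008 + 2×14.007 + 1×15.999 = 222.09 g/mol.

222.09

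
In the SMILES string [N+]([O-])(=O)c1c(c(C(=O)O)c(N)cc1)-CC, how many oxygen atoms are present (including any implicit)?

The symbol for oxygen appears 4 times in the SMILES.

4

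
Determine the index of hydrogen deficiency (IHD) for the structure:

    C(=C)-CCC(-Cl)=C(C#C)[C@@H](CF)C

Molecular formula from the SMILES: C11H14ClF.
DoU = (2C + 2 + N − H − X)/2 = (2·11 + 2 + 0 − 14 − 2)/2 = 8/2 = 4.
(Structurally: 0 ring(s) + 4 π bond(s) = 4.)

4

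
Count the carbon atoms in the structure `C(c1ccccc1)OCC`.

9

The symbol for carbon appears 9 times in the SMILES. Lowercase c denotes aromatic carbon and counts toward C.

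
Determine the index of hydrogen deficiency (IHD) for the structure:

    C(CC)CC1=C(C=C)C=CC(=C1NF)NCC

Molecular formula from the SMILES: C14H21FN2.
DoU = (2C + 2 + N − H − X)/2 = (2·14 + 2 + 2 − 21 − 1)/2 = 10/2 = 5.
(Structurally: 1 ring(s) + 4 π bond(s) = 5.)

5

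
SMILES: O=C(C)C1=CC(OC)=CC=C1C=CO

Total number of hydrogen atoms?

Hydrogens are implicit in SMILES; fill each atom to its normal valence:
  3 × C (aromatic): 1 H each → 3
  3 × C (aromatic): no H
  2 × C: 3 H each → 6
  2 × C: 1 H each → 2
  2 × O: no H
  1 × C: no H
  1 × O: 1 H
  Total hydrogens = 12.

12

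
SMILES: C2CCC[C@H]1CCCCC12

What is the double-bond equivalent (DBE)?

Molecular formula from the SMILES: C10H18.
DoU = (2C + 2 + N − H − X)/2 = (2·10 + 2 + 0 − 18 − 0)/2 = 4/2 = 2.
(Structurally: 2 ring(s) + 0 π bond(s) = 2.)

2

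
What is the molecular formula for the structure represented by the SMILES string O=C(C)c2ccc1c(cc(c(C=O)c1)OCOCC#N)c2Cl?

Heavy atoms from the SMILES: 16 C, 1 Cl, 1 N, 4 O.
Implicit hydrogens by atom environment:
  6 × C (aromatic): no H
  4 × C (aromatic): 1 H each → 4
  4 × O: no H
  2 × C: 2 H each → 4
  2 × C: no H
  1 × C: 3 H
  1 × C: 1 H
  1 × Cl: no H
  1 × N: no H
  Total hydrogens = 12.
Molecular formula: C16H12ClNO4

C16H12ClNO4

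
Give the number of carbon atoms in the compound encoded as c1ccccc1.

6

The symbol for carbon appears 6 times in the SMILES. Lowercase c denotes aromatic carbon and counts toward C.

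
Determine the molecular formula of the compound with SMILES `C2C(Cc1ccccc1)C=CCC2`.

C13H16

Heavy atoms from the SMILES: 13 C.
Implicit hydrogens by atom environment:
  5 × C (aromatic): 1 H each → 5
  4 × C: 2 H each → 8
  3 × C: 1 H each → 3
  1 × C (aromatic): no H
  Total hydrogens = 16.
Molecular formula: C13H16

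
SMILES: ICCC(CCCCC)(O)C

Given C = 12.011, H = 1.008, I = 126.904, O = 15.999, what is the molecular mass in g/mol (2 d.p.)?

270.15

Molecular formula: C9H19IO.
M = 9×12.011 + 19×1.008 + 1×126.904 + 1×15.999 = 270.15 g/mol.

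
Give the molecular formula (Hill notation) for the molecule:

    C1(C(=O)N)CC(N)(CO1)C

C6H12N2O2

Heavy atoms from the SMILES: 6 C, 2 N, 2 O.
Implicit hydrogens by atom environment:
  2 × C: 2 H each → 4
  2 × C: no H
  2 × N: 2 H each → 4
  2 × O: no H
  1 × C: 3 H
  1 × C: 1 H
  Total hydrogens = 12.
Molecular formula: C6H12N2O2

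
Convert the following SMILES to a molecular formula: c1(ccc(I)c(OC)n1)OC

C7H8INO2

Heavy atoms from the SMILES: 7 C, 1 I, 1 N, 2 O.
Implicit hydrogens by atom environment:
  3 × C (aromatic): no H
  2 × C: 3 H each → 6
  2 × C (aromatic): 1 H each → 2
  2 × O: no H
  1 × I: no H
  1 × N (aromatic): no H
  Total hydrogens = 8.
Molecular formula: C7H8INO2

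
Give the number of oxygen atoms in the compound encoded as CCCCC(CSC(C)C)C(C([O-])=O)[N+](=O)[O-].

4

The symbol for oxygen appears 4 times in the SMILES.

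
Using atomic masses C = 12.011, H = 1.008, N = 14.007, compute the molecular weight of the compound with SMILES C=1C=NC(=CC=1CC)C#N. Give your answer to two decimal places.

132.17

Molecular formula: C8H8N2.
M = 8×12.011 + 8×1.008 + 2×14.007 = 132.17 g/mol.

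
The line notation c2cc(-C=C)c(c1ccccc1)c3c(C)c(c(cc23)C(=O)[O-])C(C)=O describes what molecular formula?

Heavy atoms from the SMILES: 22 C, 3 O.
Implicit hydrogens by atom environment:
  8 × C (aromatic): 1 H each → 8
  8 × C (aromatic): no H
  2 × C: 3 H each → 6
  2 × C: no H
  2 × O: no H
  1 × C: 2 H
  1 × C: 1 H
  1 × O (charge -1): no H
  Total hydrogens = 17.
Net charge -1.
Molecular formula: C22H17O3-

C22H17O3-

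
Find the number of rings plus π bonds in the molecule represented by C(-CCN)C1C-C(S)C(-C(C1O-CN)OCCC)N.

Molecular formula from the SMILES: C13H29N3O2S.
DoU = (2C + 2 + N − H − X)/2 = (2·13 + 2 + 3 − 29 − 0)/2 = 2/2 = 1.
(Structurally: 1 ring(s) + 0 π bond(s) = 1.)

1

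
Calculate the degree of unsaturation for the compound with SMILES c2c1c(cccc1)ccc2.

Molecular formula from the SMILES: C10H8.
DoU = (2C + 2 + N − H − X)/2 = (2·10 + 2 + 0 − 8 − 0)/2 = 14/2 = 7.
(Structurally: 2 ring(s) + 5 π bond(s) = 7.)

7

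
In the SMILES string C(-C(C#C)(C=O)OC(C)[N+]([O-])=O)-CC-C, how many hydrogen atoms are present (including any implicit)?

15

Hydrogens are implicit in SMILES; fill each atom to its normal valence:
  3 × C: 2 H each → 6
  3 × C: 1 H each → 3
  3 × O: no H
  2 × C: 3 H each → 6
  2 × C: no H
  1 × N (charge +1): no H
  1 × O (charge -1): no H
  Total hydrogens = 15.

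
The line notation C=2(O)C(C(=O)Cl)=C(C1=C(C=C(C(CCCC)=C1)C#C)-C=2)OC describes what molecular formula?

C18H17ClO3

Heavy atoms from the SMILES: 18 C, 1 Cl, 3 O.
Implicit hydrogens by atom environment:
  7 × C (aromatic): no H
  3 × C: 2 H each → 6
  3 × C (aromatic): 1 H each → 3
  2 × C: 3 H each → 6
  2 × C: no H
  2 × O: no H
  1 × C: 1 H
  1 × Cl: no H
  1 × O: 1 H
  Total hydrogens = 17.
Molecular formula: C18H17ClO3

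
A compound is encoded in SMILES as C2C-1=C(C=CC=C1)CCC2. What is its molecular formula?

C10H12

Heavy atoms from the SMILES: 10 C.
Implicit hydrogens by atom environment:
  4 × C: 2 H each → 8
  4 × C (aromatic): 1 H each → 4
  2 × C (aromatic): no H
  Total hydrogens = 12.
Molecular formula: C10H12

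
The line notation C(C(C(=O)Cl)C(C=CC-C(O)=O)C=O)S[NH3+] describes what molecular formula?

C9H13ClNO4S+

Heavy atoms from the SMILES: 9 C, 1 Cl, 1 N, 4 O, 1 S.
Implicit hydrogens by atom environment:
  5 × C: 1 H each → 5
  3 × O: no H
  2 × C: 2 H each → 4
  2 × C: no H
  1 × Cl: no H
  1 × N (charge +1): 3 H
  1 × O: 1 H
  1 × S: no H
  Total hydrogens = 13.
Net charge +1.
Molecular formula: C9H13ClNO4S+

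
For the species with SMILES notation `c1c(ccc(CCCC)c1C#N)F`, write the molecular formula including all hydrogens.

Heavy atoms from the SMILES: 11 C, 1 F, 1 N.
Implicit hydrogens by atom environment:
  3 × C: 2 H each → 6
  3 × C (aromatic): 1 H each → 3
  3 × C (aromatic): no H
  1 × C: 3 H
  1 × C: no H
  1 × F: no H
  1 × N: no H
  Total hydrogens = 12.
Molecular formula: C11H12FN

C11H12FN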